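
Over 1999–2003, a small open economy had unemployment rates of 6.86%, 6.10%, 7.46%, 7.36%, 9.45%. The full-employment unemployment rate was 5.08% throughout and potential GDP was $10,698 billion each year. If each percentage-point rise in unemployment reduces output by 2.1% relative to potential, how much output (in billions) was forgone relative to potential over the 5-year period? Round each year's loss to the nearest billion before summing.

$2,658 billion

Year 1999: gap = -2.1 × (6.86 - 5.08) = -3.738%, loss ≈ 10698 × 3.738/100 ≈ 400.
Year 2000: gap = -2.1 × (6.1 - 5.08) = -2.142%, loss ≈ 10698 × 2.142/100 ≈ 229.
Year 2001: gap = -2.1 × (7.46 - 5.08) = -4.998%, loss ≈ 10698 × 4.998/100 ≈ 535.
Year 2002: gap = -2.1 × (7.36 - 5.08) = -4.788%, loss ≈ 10698 × 4.788/100 ≈ 512.
Year 2003: gap = -2.1 × (9.45 - 5.08) = -9.177%, loss ≈ 10698 × 9.177/100 ≈ 982.
Total lost output = 400 + 229 + 535 + 512 + 982 = 2658 billion.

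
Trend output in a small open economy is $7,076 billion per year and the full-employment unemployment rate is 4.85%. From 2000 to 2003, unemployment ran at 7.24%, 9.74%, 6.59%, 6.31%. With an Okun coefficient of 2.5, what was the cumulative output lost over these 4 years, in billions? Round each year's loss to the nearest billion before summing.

$1,854 billion

Year 2000: gap = -2.5 × (7.24 - 4.85) = -5.975%, loss ≈ 7076 × 5.975/100 ≈ 423.
Year 2001: gap = -2.5 × (9.74 - 4.85) = -12.225%, loss ≈ 7076 × 12.225/100 ≈ 865.
Year 2002: gap = -2.5 × (6.59 - 4.85) = -4.35%, loss ≈ 7076 × 4.35/100 ≈ 308.
Year 2003: gap = -2.5 × (6.31 - 4.85) = -3.65%, loss ≈ 7076 × 3.65/100 ≈ 258.
Total lost output = 423 + 865 + 308 + 258 = 1854 billion.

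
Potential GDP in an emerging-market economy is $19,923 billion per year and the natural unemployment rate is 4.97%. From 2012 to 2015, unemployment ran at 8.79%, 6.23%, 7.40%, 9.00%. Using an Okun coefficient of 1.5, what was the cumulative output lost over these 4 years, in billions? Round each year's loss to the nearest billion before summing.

Year 2012: gap = -1.5 × (8.79 - 4.97) = -5.73%, loss ≈ 19923 × 5.73/100 ≈ 1142.
Year 2013: gap = -1.5 × (6.23 - 4.97) = -1.89%, loss ≈ 19923 × 1.89/100 ≈ 377.
Year 2014: gap = -1.5 × (7.4 - 4.97) = -3.645%, loss ≈ 19923 × 3.645/100 ≈ 726.
Year 2015: gap = -1.5 × (9 - 4.97) = -6.045%, loss ≈ 19923 × 6.045/100 ≈ 1204.
Total lost output = 1142 + 377 + 726 + 1204 = 3449 billion.

$3,449 billion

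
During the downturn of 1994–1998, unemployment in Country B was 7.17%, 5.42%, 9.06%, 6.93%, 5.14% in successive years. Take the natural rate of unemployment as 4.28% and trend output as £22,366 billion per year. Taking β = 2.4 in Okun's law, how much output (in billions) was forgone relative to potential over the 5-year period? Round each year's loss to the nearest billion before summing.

£6,613 billion

Year 1994: gap = -2.4 × (7.17 - 4.28) = -6.936%, loss ≈ 22366 × 6.936/100 ≈ 1551.
Year 1995: gap = -2.4 × (5.42 - 4.28) = -2.736%, loss ≈ 22366 × 2.736/100 ≈ 612.
Year 1996: gap = -2.4 × (9.06 - 4.28) = -11.472%, loss ≈ 22366 × 11.472/100 ≈ 2566.
Year 1997: gap = -2.4 × (6.93 - 4.28) = -6.36%, loss ≈ 22366 × 6.36/100 ≈ 1422.
Year 1998: gap = -2.4 × (5.14 - 4.28) = -2.064%, loss ≈ 22366 × 2.064/100 ≈ 462.
Total lost output = 1551 + 612 + 2566 + 1422 + 462 = 6613 billion.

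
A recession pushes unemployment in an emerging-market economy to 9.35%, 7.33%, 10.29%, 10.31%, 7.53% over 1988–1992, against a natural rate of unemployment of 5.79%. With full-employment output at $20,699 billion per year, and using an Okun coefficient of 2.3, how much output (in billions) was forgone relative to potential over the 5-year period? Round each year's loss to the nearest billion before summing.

Year 1988: gap = -2.3 × (9.35 - 5.79) = -8.188%, loss ≈ 20699 × 8.188/100 ≈ 1695.
Year 1989: gap = -2.3 × (7.33 - 5.79) = -3.542%, loss ≈ 20699 × 3.542/100 ≈ 733.
Year 1990: gap = -2.3 × (10.29 - 5.79) = -10.35%, loss ≈ 20699 × 10.35/100 ≈ 2142.
Year 1991: gap = -2.3 × (10.31 - 5.79) = -10.396%, loss ≈ 20699 × 10.396/100 ≈ 2152.
Year 1992: gap = -2.3 × (7.53 - 5.79) = -4.002%, loss ≈ 20699 × 4.002/100 ≈ 828.
Total lost output = 1695 + 733 + 2142 + 2152 + 828 = 7550 billion.

$7,550 billion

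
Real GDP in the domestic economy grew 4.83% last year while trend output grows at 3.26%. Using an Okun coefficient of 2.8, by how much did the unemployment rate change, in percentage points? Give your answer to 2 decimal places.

Growth-rate Okun's law: g_Y = g_Y* - β × Δu, so Δu = (g_Y* - g_Y)/β.
Δu = (3.26 - 4.83)/2.8 = -1.57/2.8 = -0.56 percentage points.

-0.56 percentage points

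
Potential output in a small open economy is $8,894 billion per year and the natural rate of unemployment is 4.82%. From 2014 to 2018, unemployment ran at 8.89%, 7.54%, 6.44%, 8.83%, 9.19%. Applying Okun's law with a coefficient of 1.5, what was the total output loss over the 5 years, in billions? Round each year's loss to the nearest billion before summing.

$2,240 billion

Year 2014: gap = -1.5 × (8.89 - 4.82) = -6.105%, loss ≈ 8894 × 6.105/100 ≈ 543.
Year 2015: gap = -1.5 × (7.54 - 4.82) = -4.08%, loss ≈ 8894 × 4.08/100 ≈ 363.
Year 2016: gap = -1.5 × (6.44 - 4.82) = -2.43%, loss ≈ 8894 × 2.43/100 ≈ 216.
Year 2017: gap = -1.5 × (8.83 - 4.82) = -6.015%, loss ≈ 8894 × 6.015/100 ≈ 535.
Year 2018: gap = -1.5 × (9.19 - 4.82) = -6.555%, loss ≈ 8894 × 6.555/100 ≈ 583.
Total lost output = 543 + 363 + 216 + 535 + 583 = 2240 billion.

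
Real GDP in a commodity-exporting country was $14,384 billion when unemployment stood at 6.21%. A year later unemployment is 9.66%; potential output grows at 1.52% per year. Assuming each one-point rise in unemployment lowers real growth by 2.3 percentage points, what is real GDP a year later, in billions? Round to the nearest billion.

Δu = 9.66 - 6.21 = 3.45 points.
Okun's law (growth form): g_Y = g_Y* - β × Δu = 1.52 - 2.3 × (3.45) = 1.52 - 7.935 = -6.415%.
Real GDP in the next year = 14384 × (1 - 6.415/100) = 14384 × 0.93585 ≈ 13461 billion.

$13,461 billion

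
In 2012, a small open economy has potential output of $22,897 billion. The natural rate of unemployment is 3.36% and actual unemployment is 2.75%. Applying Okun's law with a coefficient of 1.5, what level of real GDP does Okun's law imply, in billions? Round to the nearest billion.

$23,107 billion

Unemployment gap = 2.75 - 3.36 = -0.61 points, so the output gap is -1.5 × (-0.61) = 0.915%.
Actual GDP = 22897 × (1 + 0.915/100) = 22897 × 1.00915 ≈ 23107 billion.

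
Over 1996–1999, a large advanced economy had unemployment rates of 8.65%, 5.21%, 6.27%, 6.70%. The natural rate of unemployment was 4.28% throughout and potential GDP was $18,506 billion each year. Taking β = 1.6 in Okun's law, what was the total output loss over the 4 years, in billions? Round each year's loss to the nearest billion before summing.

Year 1996: gap = -1.6 × (8.65 - 4.28) = -6.992%, loss ≈ 18506 × 6.992/100 ≈ 1294.
Year 1997: gap = -1.6 × (5.21 - 4.28) = -1.488%, loss ≈ 18506 × 1.488/100 ≈ 275.
Year 1998: gap = -1.6 × (6.27 - 4.28) = -3.184%, loss ≈ 18506 × 3.184/100 ≈ 589.
Year 1999: gap = -1.6 × (6.7 - 4.28) = -3.872%, loss ≈ 18506 × 3.872/100 ≈ 717.
Total lost output = 1294 + 275 + 589 + 717 = 2875 billion.

$2,875 billion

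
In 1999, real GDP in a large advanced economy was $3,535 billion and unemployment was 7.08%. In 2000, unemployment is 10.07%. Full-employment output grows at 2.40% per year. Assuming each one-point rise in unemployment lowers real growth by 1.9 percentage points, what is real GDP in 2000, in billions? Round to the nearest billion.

Δu = 10.07 - 7.08 = 2.99 points.
Okun's law (growth form): g_Y = g_Y* - β × Δu = 2.40 - 1.9 × (2.99) = 2.4 - 5.681 = -3.281%.
Real GDP in the next year = 3535 × (1 - 3.281/100) = 3535 × 0.96719 ≈ 3419 billion.

$3,419 billion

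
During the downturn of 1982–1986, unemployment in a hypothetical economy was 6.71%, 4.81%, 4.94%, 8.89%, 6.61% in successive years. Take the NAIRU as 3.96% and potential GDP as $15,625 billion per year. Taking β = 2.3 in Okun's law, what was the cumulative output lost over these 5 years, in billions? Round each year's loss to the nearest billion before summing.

$4,369 billion

Year 1982: gap = -2.3 × (6.71 - 3.96) = -6.325%, loss ≈ 15625 × 6.325/100 ≈ 988.
Year 1983: gap = -2.3 × (4.81 - 3.96) = -1.955%, loss ≈ 15625 × 1.955/100 ≈ 305.
Year 1984: gap = -2.3 × (4.94 - 3.96) = -2.254%, loss ≈ 15625 × 2.254/100 ≈ 352.
Year 1985: gap = -2.3 × (8.89 - 3.96) = -11.339%, loss ≈ 15625 × 11.339/100 ≈ 1772.
Year 1986: gap = -2.3 × (6.61 - 3.96) = -6.095%, loss ≈ 15625 × 6.095/100 ≈ 952.
Total lost output = 988 + 305 + 352 + 1772 + 952 = 4369 billion.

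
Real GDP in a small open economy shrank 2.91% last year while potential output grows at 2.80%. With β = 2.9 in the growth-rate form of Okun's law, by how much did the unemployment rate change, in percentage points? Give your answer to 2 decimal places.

Growth-rate Okun's law: g_Y = g_Y* - β × Δu, so Δu = (g_Y* - g_Y)/β.
Δu = (2.8 + 2.91)/2.9 = 5.71/2.9 = 1.97 percentage points.

1.97 percentage points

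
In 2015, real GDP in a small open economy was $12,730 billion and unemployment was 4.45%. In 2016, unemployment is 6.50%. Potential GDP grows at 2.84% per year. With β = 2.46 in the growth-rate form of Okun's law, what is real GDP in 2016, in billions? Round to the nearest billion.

$12,450 billion

Δu = 6.5 - 4.45 = 2.05 points.
Okun's law (growth form): g_Y = g_Y* - β × Δu = 2.84 - 2.46 × (2.05) = 2.84 - 5.043 = -2.203%.
Real GDP in the next year = 12730 × (1 - 2.203/100) = 12730 × 0.97797 ≈ 12450 billion.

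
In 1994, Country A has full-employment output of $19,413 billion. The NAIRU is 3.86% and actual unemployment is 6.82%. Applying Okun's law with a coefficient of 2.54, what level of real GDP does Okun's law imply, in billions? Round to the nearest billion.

$17,953 billion

Unemployment gap = 6.82 - 3.86 = 2.96 points, so the output gap is -2.54 × 2.96 = -7.5184%.
Actual GDP = 19413 × (1 - 7.5184/100) = 19413 × 0.924816 ≈ 17953 billion.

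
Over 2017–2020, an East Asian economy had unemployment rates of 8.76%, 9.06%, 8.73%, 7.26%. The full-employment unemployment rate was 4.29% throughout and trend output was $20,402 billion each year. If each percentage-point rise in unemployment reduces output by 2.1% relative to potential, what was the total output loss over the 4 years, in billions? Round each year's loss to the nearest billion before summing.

$7,133 billion

Year 2017: gap = -2.1 × (8.76 - 4.29) = -9.387%, loss ≈ 20402 × 9.387/100 ≈ 1915.
Year 2018: gap = -2.1 × (9.06 - 4.29) = -10.017%, loss ≈ 20402 × 10.017/100 ≈ 2044.
Year 2019: gap = -2.1 × (8.73 - 4.29) = -9.324%, loss ≈ 20402 × 9.324/100 ≈ 1902.
Year 2020: gap = -2.1 × (7.26 - 4.29) = -6.237%, loss ≈ 20402 × 6.237/100 ≈ 1272.
Total lost output = 1915 + 2044 + 1902 + 1272 = 7133 billion.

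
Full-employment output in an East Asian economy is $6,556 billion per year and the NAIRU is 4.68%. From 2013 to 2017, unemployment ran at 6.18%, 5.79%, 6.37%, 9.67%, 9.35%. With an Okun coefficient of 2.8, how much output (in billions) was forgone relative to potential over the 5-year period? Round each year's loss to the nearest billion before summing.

$2,562 billion

Year 2013: gap = -2.8 × (6.18 - 4.68) = -4.2%, loss ≈ 6556 × 4.2/100 ≈ 275.
Year 2014: gap = -2.8 × (5.79 - 4.68) = -3.108%, loss ≈ 6556 × 3.108/100 ≈ 204.
Year 2015: gap = -2.8 × (6.37 - 4.68) = -4.732%, loss ≈ 6556 × 4.732/100 ≈ 310.
Year 2016: gap = -2.8 × (9.67 - 4.68) = -13.972%, loss ≈ 6556 × 13.972/100 ≈ 916.
Year 2017: gap = -2.8 × (9.35 - 4.68) = -13.076%, loss ≈ 6556 × 13.076/100 ≈ 857.
Total lost output = 275 + 204 + 310 + 916 + 857 = 2562 billion.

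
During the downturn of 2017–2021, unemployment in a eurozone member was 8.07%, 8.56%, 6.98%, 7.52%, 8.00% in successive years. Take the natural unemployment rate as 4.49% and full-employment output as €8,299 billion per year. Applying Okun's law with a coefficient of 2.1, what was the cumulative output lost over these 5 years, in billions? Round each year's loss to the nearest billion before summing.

€2,907 billion

Year 2017: gap = -2.1 × (8.07 - 4.49) = -7.518%, loss ≈ 8299 × 7.518/100 ≈ 624.
Year 2018: gap = -2.1 × (8.56 - 4.49) = -8.547%, loss ≈ 8299 × 8.547/100 ≈ 709.
Year 2019: gap = -2.1 × (6.98 - 4.49) = -5.229%, loss ≈ 8299 × 5.229/100 ≈ 434.
Year 2020: gap = -2.1 × (7.52 - 4.49) = -6.363%, loss ≈ 8299 × 6.363/100 ≈ 528.
Year 2021: gap = -2.1 × (8 - 4.49) = -7.371%, loss ≈ 8299 × 7.371/100 ≈ 612.
Total lost output = 624 + 709 + 434 + 528 + 612 = 2907 billion.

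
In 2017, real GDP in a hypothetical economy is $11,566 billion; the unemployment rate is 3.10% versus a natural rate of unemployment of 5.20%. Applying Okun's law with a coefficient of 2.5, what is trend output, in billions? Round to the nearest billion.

Unemployment gap = 3.1 - 5.2 = -2.1 points, so output gap = -2.5 × (-2.1) = 5.25%.
Since Y = Y* × (1 + gap/100), Y* = 11566/1.0525 ≈ 10989 billion.

$10,989 billion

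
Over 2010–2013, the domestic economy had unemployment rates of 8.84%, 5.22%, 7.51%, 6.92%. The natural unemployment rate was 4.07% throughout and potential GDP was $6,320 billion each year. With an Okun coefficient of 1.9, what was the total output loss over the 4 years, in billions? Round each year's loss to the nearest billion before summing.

$1,466 billion

Year 2010: gap = -1.9 × (8.84 - 4.07) = -9.063%, loss ≈ 6320 × 9.063/100 ≈ 573.
Year 2011: gap = -1.9 × (5.22 - 4.07) = -2.185%, loss ≈ 6320 × 2.185/100 ≈ 138.
Year 2012: gap = -1.9 × (7.51 - 4.07) = -6.536%, loss ≈ 6320 × 6.536/100 ≈ 413.
Year 2013: gap = -1.9 × (6.92 - 4.07) = -5.415%, loss ≈ 6320 × 5.415/100 ≈ 342.
Total lost output = 573 + 138 + 413 + 342 = 1466 billion.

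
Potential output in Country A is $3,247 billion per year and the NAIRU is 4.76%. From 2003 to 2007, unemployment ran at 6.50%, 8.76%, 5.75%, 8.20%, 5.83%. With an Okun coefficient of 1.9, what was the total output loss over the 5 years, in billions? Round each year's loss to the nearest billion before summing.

$693 billion

Year 2003: gap = -1.9 × (6.5 - 4.76) = -3.306%, loss ≈ 3247 × 3.306/100 ≈ 107.
Year 2004: gap = -1.9 × (8.76 - 4.76) = -7.6%, loss ≈ 3247 × 7.6/100 ≈ 247.
Year 2005: gap = -1.9 × (5.75 - 4.76) = -1.881%, loss ≈ 3247 × 1.881/100 ≈ 61.
Year 2006: gap = -1.9 × (8.2 - 4.76) = -6.536%, loss ≈ 3247 × 6.536/100 ≈ 212.
Year 2007: gap = -1.9 × (5.83 - 4.76) = -2.033%, loss ≈ 3247 × 2.033/100 ≈ 66.
Total lost output = 107 + 247 + 61 + 212 + 66 = 693 billion.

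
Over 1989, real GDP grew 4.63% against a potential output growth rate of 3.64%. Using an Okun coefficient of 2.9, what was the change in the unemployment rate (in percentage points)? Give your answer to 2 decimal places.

-0.34 percentage points

Growth-rate Okun's law: g_Y = g_Y* - β × Δu, so Δu = (g_Y* - g_Y)/β.
Δu = (3.64 - 4.63)/2.9 = -0.99/2.9 = -0.34 percentage points.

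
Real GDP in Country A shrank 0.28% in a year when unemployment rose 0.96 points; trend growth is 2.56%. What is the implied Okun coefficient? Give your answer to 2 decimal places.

Growth form: g_Y = g_Y* - β × Δu, so β = (g_Y* - g_Y)/Δu.
β = (2.56 + 0.28)/0.96 = 2.84/0.96 = 2.96.

β ≈ 2.96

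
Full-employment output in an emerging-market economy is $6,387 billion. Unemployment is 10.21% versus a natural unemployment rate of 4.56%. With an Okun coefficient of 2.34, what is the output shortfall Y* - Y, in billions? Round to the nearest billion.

Output gap = -2.34 × (10.21 - 4.56) = -2.34 × 5.65 = -13.221%.
Actual GDP ≈ 6387 × 0.86779 ≈ 5543 billion, so the shortfall is 6387 - 5543 = 844 billion.

$844 billion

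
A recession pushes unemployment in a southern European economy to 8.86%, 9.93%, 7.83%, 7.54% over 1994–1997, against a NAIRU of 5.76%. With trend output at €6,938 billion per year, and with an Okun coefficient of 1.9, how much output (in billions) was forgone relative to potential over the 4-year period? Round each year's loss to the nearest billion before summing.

Year 1994: gap = -1.9 × (8.86 - 5.76) = -5.89%, loss ≈ 6938 × 5.89/100 ≈ 409.
Year 1995: gap = -1.9 × (9.93 - 5.76) = -7.923%, loss ≈ 6938 × 7.923/100 ≈ 550.
Year 1996: gap = -1.9 × (7.83 - 5.76) = -3.933%, loss ≈ 6938 × 3.933/100 ≈ 273.
Year 1997: gap = -1.9 × (7.54 - 5.76) = -3.382%, loss ≈ 6938 × 3.382/100 ≈ 235.
Total lost output = 409 + 550 + 273 + 235 = 1467 billion.

€1,467 billion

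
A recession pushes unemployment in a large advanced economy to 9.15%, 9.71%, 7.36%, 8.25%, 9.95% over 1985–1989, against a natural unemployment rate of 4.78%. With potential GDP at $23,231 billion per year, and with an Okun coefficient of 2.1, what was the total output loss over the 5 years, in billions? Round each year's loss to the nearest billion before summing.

Year 1985: gap = -2.1 × (9.15 - 4.78) = -9.177%, loss ≈ 23231 × 9.177/100 ≈ 2132.
Year 1986: gap = -2.1 × (9.71 - 4.78) = -10.353%, loss ≈ 23231 × 10.353/100 ≈ 2405.
Year 1987: gap = -2.1 × (7.36 - 4.78) = -5.418%, loss ≈ 23231 × 5.418/100 ≈ 1259.
Year 1988: gap = -2.1 × (8.25 - 4.78) = -7.287%, loss ≈ 23231 × 7.287/100 ≈ 1693.
Year 1989: gap = -2.1 × (9.95 - 4.78) = -10.857%, loss ≈ 23231 × 10.857/100 ≈ 2522.
Total lost output = 2132 + 2405 + 1259 + 1693 + 2522 = 10011 billion.

$10,011 billion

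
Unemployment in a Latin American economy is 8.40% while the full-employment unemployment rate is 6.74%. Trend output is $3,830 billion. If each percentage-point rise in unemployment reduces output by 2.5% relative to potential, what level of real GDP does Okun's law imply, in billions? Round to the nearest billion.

Unemployment gap = 8.4 - 6.74 = 1.66 points, so the output gap is -2.5 × 1.66 = -4.15%.
Actual GDP = 3830 × (1 - 4.15/100) = 3830 × 0.9585 ≈ 3671 billion.

$3,671 billion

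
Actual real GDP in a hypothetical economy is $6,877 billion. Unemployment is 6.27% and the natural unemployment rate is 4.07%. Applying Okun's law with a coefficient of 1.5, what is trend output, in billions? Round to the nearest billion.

$7,112 billion

Unemployment gap = 6.27 - 4.07 = 2.2 points, so output gap = -1.5 × 2.2 = -3.3%.
Since Y = Y* × (1 + gap/100), Y* = 6877/0.967 ≈ 7112 billion.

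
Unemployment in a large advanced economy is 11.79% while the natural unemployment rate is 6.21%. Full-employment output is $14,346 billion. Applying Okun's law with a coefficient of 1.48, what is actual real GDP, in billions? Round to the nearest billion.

Unemployment gap = 11.79 - 6.21 = 5.58 points, so the output gap is -1.48 × 5.58 = -8.2584%.
Actual GDP = 14346 × (1 - 8.2584/100) = 14346 × 0.917416 ≈ 13161 billion.

$13,161 billion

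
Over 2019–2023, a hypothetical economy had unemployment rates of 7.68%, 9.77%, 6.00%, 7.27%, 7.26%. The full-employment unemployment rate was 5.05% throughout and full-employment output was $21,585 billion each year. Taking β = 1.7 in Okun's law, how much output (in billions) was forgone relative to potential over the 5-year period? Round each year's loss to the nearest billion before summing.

Year 2019: gap = -1.7 × (7.68 - 5.05) = -4.471%, loss ≈ 21585 × 4.471/100 ≈ 965.
Year 2020: gap = -1.7 × (9.77 - 5.05) = -8.024%, loss ≈ 21585 × 8.024/100 ≈ 1732.
Year 2021: gap = -1.7 × (6 - 5.05) = -1.615%, loss ≈ 21585 × 1.615/100 ≈ 349.
Year 2022: gap = -1.7 × (7.27 - 5.05) = -3.774%, loss ≈ 21585 × 3.774/100 ≈ 815.
Year 2023: gap = -1.7 × (7.26 - 5.05) = -3.757%, loss ≈ 21585 × 3.757/100 ≈ 811.
Total lost output = 965 + 1732 + 349 + 815 + 811 = 4672 billion.

$4,672 billion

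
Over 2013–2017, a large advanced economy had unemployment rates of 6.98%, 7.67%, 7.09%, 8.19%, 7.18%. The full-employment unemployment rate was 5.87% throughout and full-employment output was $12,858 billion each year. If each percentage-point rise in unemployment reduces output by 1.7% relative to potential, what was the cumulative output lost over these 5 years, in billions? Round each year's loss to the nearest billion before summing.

Year 2013: gap = -1.7 × (6.98 - 5.87) = -1.887%, loss ≈ 12858 × 1.887/100 ≈ 243.
Year 2014: gap = -1.7 × (7.67 - 5.87) = -3.06%, loss ≈ 12858 × 3.06/100 ≈ 393.
Year 2015: gap = -1.7 × (7.09 - 5.87) = -2.074%, loss ≈ 12858 × 2.074/100 ≈ 267.
Year 2016: gap = -1.7 × (8.19 - 5.87) = -3.944%, loss ≈ 12858 × 3.944/100 ≈ 507.
Year 2017: gap = -1.7 × (7.18 - 5.87) = -2.227%, loss ≈ 12858 × 2.227/100 ≈ 286.
Total lost output = 243 + 393 + 267 + 507 + 286 = 1696 billion.

$1,696 billion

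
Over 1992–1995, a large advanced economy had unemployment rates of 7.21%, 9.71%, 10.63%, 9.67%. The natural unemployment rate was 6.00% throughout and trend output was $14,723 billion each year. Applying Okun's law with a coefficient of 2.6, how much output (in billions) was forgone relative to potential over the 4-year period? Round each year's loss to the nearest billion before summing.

$5,060 billion

Year 1992: gap = -2.6 × (7.21 - 6) = -3.146%, loss ≈ 14723 × 3.146/100 ≈ 463.
Year 1993: gap = -2.6 × (9.71 - 6) = -9.646%, loss ≈ 14723 × 9.646/100 ≈ 1420.
Year 1994: gap = -2.6 × (10.63 - 6) = -12.038%, loss ≈ 14723 × 12.038/100 ≈ 1772.
Year 1995: gap = -2.6 × (9.67 - 6) = -9.542%, loss ≈ 14723 × 9.542/100 ≈ 1405.
Total lost output = 463 + 1420 + 1772 + 1405 = 5060 billion.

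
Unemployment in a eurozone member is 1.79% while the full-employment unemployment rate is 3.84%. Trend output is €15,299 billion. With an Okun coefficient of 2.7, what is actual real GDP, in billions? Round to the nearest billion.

Unemployment gap = 1.79 - 3.84 = -2.05 points, so the output gap is -2.7 × (-2.05) = 5.535%.
Actual GDP = 15299 × (1 + 5.535/100) = 15299 × 1.05535 ≈ 16146 billion.

€16,146 billion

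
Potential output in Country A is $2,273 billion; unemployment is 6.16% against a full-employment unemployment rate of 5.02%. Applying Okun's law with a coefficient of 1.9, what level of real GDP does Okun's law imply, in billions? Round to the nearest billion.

Unemployment gap = 6.16 - 5.02 = 1.14 points, so the output gap is -1.9 × 1.14 = -2.166%.
Actual GDP = 2273 × (1 - 2.166/100) = 2273 × 0.97834 ≈ 2224 billion.

$2,224 billion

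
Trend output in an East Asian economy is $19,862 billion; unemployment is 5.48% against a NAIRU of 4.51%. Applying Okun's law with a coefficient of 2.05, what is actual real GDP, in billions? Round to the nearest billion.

$19,467 billion

Unemployment gap = 5.48 - 4.51 = 0.97 points, so the output gap is -2.05 × 0.97 = -1.9885%.
Actual GDP = 19862 × (1 - 1.9885/100) = 19862 × 0.980115 ≈ 19467 billion.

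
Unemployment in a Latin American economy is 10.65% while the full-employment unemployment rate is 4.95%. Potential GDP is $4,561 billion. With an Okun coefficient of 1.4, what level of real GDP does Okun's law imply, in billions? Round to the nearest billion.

$4,197 billion

Unemployment gap = 10.65 - 4.95 = 5.7 points, so the output gap is -1.4 × 5.7 = -7.98%.
Actual GDP = 4561 × (1 - 7.98/100) = 4561 × 0.9202 ≈ 4197 billion.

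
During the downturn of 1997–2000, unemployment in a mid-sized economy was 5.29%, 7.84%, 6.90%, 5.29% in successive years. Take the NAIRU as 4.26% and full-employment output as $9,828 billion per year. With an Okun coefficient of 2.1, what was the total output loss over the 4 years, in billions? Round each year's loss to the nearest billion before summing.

Year 1997: gap = -2.1 × (5.29 - 4.26) = -2.163%, loss ≈ 9828 × 2.163/100 ≈ 213.
Year 1998: gap = -2.1 × (7.84 - 4.26) = -7.518%, loss ≈ 9828 × 7.518/100 ≈ 739.
Year 1999: gap = -2.1 × (6.9 - 4.26) = -5.544%, loss ≈ 9828 × 5.544/100 ≈ 545.
Year 2000: gap = -2.1 × (5.29 - 4.26) = -2.163%, loss ≈ 9828 × 2.163/100 ≈ 213.
Total lost output = 213 + 739 + 545 + 213 = 1710 billion.

$1,710 billion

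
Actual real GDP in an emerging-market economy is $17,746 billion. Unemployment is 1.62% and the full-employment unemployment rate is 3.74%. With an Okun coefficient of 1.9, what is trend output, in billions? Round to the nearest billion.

Unemployment gap = 1.62 - 3.74 = -2.12 points, so output gap = -1.9 × (-2.12) = 4.028%.
Since Y = Y* × (1 + gap/100), Y* = 17746/1.04028 ≈ 17059 billion.

$17,059 billion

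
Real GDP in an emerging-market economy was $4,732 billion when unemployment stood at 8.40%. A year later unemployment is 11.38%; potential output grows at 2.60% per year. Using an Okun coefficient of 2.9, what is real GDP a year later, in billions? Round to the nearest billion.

$4,446 billion

Δu = 11.38 - 8.4 = 2.98 points.
Okun's law (growth form): g_Y = g_Y* - β × Δu = 2.60 - 2.9 × (2.98) = 2.6 - 8.642 = -6.042%.
Real GDP in the next year = 4732 × (1 - 6.042/100) = 4732 × 0.93958 ≈ 4446 billion.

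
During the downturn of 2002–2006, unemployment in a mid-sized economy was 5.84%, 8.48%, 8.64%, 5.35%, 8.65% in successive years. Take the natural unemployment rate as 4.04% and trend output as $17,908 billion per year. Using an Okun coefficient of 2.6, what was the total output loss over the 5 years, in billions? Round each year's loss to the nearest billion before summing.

Year 2002: gap = -2.6 × (5.84 - 4.04) = -4.68%, loss ≈ 17908 × 4.68/100 ≈ 838.
Year 2003: gap = -2.6 × (8.48 - 4.04) = -11.544%, loss ≈ 17908 × 11.544/100 ≈ 2067.
Year 2004: gap = -2.6 × (8.64 - 4.04) = -11.96%, loss ≈ 17908 × 11.96/100 ≈ 2142.
Year 2005: gap = -2.6 × (5.35 - 4.04) = -3.406%, loss ≈ 17908 × 3.406/100 ≈ 610.
Year 2006: gap = -2.6 × (8.65 - 4.04) = -11.986%, loss ≈ 17908 × 11.986/100 ≈ 2146.
Total lost output = 838 + 2067 + 2142 + 610 + 2146 = 7803 billion.

$7,803 billion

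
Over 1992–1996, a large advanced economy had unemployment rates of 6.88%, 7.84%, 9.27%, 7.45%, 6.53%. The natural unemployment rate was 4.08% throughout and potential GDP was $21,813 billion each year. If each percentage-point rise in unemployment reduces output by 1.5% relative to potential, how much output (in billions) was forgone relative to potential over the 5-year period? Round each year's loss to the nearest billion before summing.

$5,749 billion

Year 1992: gap = -1.5 × (6.88 - 4.08) = -4.2%, loss ≈ 21813 × 4.2/100 ≈ 916.
Year 1993: gap = -1.5 × (7.84 - 4.08) = -5.64%, loss ≈ 21813 × 5.64/100 ≈ 1230.
Year 1994: gap = -1.5 × (9.27 - 4.08) = -7.785%, loss ≈ 21813 × 7.785/100 ≈ 1698.
Year 1995: gap = -1.5 × (7.45 - 4.08) = -5.055%, loss ≈ 21813 × 5.055/100 ≈ 1103.
Year 1996: gap = -1.5 × (6.53 - 4.08) = -3.675%, loss ≈ 21813 × 3.675/100 ≈ 802.
Total lost output = 916 + 1230 + 1698 + 1103 + 802 = 5749 billion.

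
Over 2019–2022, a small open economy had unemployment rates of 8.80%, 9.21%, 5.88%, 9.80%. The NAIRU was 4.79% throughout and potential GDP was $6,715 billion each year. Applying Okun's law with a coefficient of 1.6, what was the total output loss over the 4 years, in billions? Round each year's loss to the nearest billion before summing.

Year 2019: gap = -1.6 × (8.8 - 4.79) = -6.416%, loss ≈ 6715 × 6.416/100 ≈ 431.
Year 2020: gap = -1.6 × (9.21 - 4.79) = -7.072%, loss ≈ 6715 × 7.072/100 ≈ 475.
Year 2021: gap = -1.6 × (5.88 - 4.79) = -1.744%, loss ≈ 6715 × 1.744/100 ≈ 117.
Year 2022: gap = -1.6 × (9.8 - 4.79) = -8.016%, loss ≈ 6715 × 8.016/100 ≈ 538.
Total lost output = 431 + 475 + 117 + 538 = 1561 billion.

$1,561 billion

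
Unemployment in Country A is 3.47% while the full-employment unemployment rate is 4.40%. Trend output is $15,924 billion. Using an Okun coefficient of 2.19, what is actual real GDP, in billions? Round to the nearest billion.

Unemployment gap = 3.47 - 4.4 = -0.93 points, so the output gap is -2.19 × (-0.93) = 2.0367%.
Actual GDP = 15924 × (1 + 2.0367/100) = 15924 × 1.020367 ≈ 16248 billion.

$16,248 billion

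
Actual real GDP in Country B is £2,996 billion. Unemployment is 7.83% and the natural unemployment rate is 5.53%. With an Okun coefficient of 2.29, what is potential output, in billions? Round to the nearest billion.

£3,163 billion

Unemployment gap = 7.83 - 5.53 = 2.3 points, so output gap = -2.29 × 2.3 = -5.267%.
Since Y = Y* × (1 + gap/100), Y* = 2996/0.94733 ≈ 3163 billion.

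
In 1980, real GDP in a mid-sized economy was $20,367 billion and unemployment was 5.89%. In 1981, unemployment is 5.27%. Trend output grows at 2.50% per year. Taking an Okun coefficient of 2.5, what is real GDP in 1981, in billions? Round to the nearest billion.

$21,192 billion

Δu = 5.27 - 5.89 = -0.62 points.
Okun's law (growth form): g_Y = g_Y* - β × Δu = 2.50 - 2.5 × (-0.62) = 2.5 + 1.55 = 4.05%.
Real GDP in the next year = 20367 × (1 + 4.05/100) = 20367 × 1.0405 ≈ 21192 billion.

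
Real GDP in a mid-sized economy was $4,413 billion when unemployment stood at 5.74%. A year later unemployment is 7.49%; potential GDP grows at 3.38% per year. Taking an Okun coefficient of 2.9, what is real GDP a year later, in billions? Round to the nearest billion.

Δu = 7.49 - 5.74 = 1.75 points.
Okun's law (growth form): g_Y = g_Y* - β × Δu = 3.38 - 2.9 × (1.75) = 3.38 - 5.075 = -1.695%.
Real GDP in the next year = 4413 × (1 - 1.695/100) = 4413 × 0.98305 ≈ 4338 billion.

$4,338 billion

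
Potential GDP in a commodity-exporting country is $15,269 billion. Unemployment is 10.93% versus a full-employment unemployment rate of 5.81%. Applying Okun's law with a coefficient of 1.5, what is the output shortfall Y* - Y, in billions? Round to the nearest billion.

Output gap = -1.5 × (10.93 - 5.81) = -1.5 × 5.12 = -7.68%.
Actual GDP ≈ 15269 × 0.9232 ≈ 14096 billion, so the shortfall is 15269 - 14096 = 1173 billion.

$1,173 billion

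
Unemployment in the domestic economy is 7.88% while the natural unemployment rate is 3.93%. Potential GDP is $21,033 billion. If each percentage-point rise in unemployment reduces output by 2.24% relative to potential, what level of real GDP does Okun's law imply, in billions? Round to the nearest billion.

Unemployment gap = 7.88 - 3.93 = 3.95 points, so the output gap is -2.24 × 3.95 = -8.848%.
Actual GDP = 21033 × (1 - 8.848/100) = 21033 × 0.91152 ≈ 19172 billion.

$19,172 billion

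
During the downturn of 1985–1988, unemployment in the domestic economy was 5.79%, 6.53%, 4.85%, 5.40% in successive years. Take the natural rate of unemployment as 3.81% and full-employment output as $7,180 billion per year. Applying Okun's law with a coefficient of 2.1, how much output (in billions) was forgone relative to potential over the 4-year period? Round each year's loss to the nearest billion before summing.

$1,106 billion

Year 1985: gap = -2.1 × (5.79 - 3.81) = -4.158%, loss ≈ 7180 × 4.158/100 ≈ 299.
Year 1986: gap = -2.1 × (6.53 - 3.81) = -5.712%, loss ≈ 7180 × 5.712/100 ≈ 410.
Year 1987: gap = -2.1 × (4.85 - 3.81) = -2.184%, loss ≈ 7180 × 2.184/100 ≈ 157.
Year 1988: gap = -2.1 × (5.4 - 3.81) = -3.339%, loss ≈ 7180 × 3.339/100 ≈ 240.
Total lost output = 299 + 410 + 157 + 240 = 1106 billion.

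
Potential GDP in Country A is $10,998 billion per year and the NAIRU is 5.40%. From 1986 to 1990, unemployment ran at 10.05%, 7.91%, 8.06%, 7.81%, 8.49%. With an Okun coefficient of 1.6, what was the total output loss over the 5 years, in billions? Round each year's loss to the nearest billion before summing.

$2,696 billion

Year 1986: gap = -1.6 × (10.05 - 5.4) = -7.44%, loss ≈ 10998 × 7.44/100 ≈ 818.
Year 1987: gap = -1.6 × (7.91 - 5.4) = -4.016%, loss ≈ 10998 × 4.016/100 ≈ 442.
Year 1988: gap = -1.6 × (8.06 - 5.4) = -4.256%, loss ≈ 10998 × 4.256/100 ≈ 468.
Year 1989: gap = -1.6 × (7.81 - 5.4) = -3.856%, loss ≈ 10998 × 3.856/100 ≈ 424.
Year 1990: gap = -1.6 × (8.49 - 5.4) = -4.944%, loss ≈ 10998 × 4.944/100 ≈ 544.
Total lost output = 818 + 442 + 468 + 424 + 544 = 2696 billion.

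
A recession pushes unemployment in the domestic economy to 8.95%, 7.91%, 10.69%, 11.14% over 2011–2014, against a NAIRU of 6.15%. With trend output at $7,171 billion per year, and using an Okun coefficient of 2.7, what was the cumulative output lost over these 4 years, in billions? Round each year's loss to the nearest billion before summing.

$2,728 billion

Year 2011: gap = -2.7 × (8.95 - 6.15) = -7.56%, loss ≈ 7171 × 7.56/100 ≈ 542.
Year 2012: gap = -2.7 × (7.91 - 6.15) = -4.752%, loss ≈ 7171 × 4.752/100 ≈ 341.
Year 2013: gap = -2.7 × (10.69 - 6.15) = -12.258%, loss ≈ 7171 × 12.258/100 ≈ 879.
Year 2014: gap = -2.7 × (11.14 - 6.15) = -13.473%, loss ≈ 7171 × 13.473/100 ≈ 966.
Total lost output = 542 + 341 + 879 + 966 = 2728 billion.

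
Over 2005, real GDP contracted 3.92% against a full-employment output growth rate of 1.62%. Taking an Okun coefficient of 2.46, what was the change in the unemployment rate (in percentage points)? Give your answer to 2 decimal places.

Growth-rate Okun's law: g_Y = g_Y* - β × Δu, so Δu = (g_Y* - g_Y)/β.
Δu = (1.62 + 3.92)/2.46 = 5.54/2.46 = 2.25 percentage points.

2.25 percentage points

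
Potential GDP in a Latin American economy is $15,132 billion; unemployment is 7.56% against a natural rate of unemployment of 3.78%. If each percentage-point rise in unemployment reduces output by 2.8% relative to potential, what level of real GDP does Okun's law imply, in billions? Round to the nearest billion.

$13,530 billion

Unemployment gap = 7.56 - 3.78 = 3.78 points, so the output gap is -2.8 × 3.78 = -10.584%.
Actual GDP = 15132 × (1 - 10.584/100) = 15132 × 0.89416 ≈ 13530 billion.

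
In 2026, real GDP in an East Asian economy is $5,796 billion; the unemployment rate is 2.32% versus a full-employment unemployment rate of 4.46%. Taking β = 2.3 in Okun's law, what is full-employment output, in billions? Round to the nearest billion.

Unemployment gap = 2.32 - 4.46 = -2.14 points, so output gap = -2.3 × (-2.14) = 4.922%.
Since Y = Y* × (1 + gap/100), Y* = 5796/1.04922 ≈ 5524 billion.

$5,524 billion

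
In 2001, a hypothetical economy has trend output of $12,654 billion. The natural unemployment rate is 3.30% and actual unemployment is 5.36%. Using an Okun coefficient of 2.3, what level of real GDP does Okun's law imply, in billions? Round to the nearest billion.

Unemployment gap = 5.36 - 3.3 = 2.06 points, so the output gap is -2.3 × 2.06 = -4.738%.
Actual GDP = 12654 × (1 - 4.738/100) = 12654 × 0.95262 ≈ 12054 billion.

$12,054 billion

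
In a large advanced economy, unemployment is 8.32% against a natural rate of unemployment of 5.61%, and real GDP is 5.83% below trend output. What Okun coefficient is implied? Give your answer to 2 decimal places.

β ≈ 2.15

Okun's law: output gap = -β × (u - u*).
-5.83 = -β × (8.32 - 5.61) = -β × 2.71, so β = 5.83/2.71 = 2.15.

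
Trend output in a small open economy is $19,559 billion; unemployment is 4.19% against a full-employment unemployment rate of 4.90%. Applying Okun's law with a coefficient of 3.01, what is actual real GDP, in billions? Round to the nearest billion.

Unemployment gap = 4.19 - 4.9 = -0.71 points, so the output gap is -3.01 × (-0.71) = 2.1371%.
Actual GDP = 19559 × (1 + 2.1371/100) = 19559 × 1.021371 ≈ 19977 billion.

$19,977 billion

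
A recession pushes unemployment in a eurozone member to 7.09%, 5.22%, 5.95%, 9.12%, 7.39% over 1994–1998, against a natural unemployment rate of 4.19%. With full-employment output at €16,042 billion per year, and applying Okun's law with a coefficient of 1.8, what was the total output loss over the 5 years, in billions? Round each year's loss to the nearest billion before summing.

€3,990 billion

Year 1994: gap = -1.8 × (7.09 - 4.19) = -5.22%, loss ≈ 16042 × 5.22/100 ≈ 837.
Year 1995: gap = -1.8 × (5.22 - 4.19) = -1.854%, loss ≈ 16042 × 1.854/100 ≈ 297.
Year 1996: gap = -1.8 × (5.95 - 4.19) = -3.168%, loss ≈ 16042 × 3.168/100 ≈ 508.
Year 1997: gap = -1.8 × (9.12 - 4.19) = -8.874%, loss ≈ 16042 × 8.874/100 ≈ 1424.
Year 1998: gap = -1.8 × (7.39 - 4.19) = -5.76%, loss ≈ 16042 × 5.76/100 ≈ 924.
Total lost output = 837 + 297 + 508 + 1424 + 924 = 3990 billion.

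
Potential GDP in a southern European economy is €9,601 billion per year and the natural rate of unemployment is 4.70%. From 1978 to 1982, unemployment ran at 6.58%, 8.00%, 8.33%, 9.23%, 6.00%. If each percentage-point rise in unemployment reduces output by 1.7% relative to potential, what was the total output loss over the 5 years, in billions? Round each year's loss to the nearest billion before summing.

Year 1978: gap = -1.7 × (6.58 - 4.7) = -3.196%, loss ≈ 9601 × 3.196/100 ≈ 307.
Year 1979: gap = -1.7 × (8 - 4.7) = -5.61%, loss ≈ 9601 × 5.61/100 ≈ 539.
Year 1980: gap = -1.7 × (8.33 - 4.7) = -6.171%, loss ≈ 9601 × 6.171/100 ≈ 592.
Year 1981: gap = -1.7 × (9.23 - 4.7) = -7.701%, loss ≈ 9601 × 7.701/100 ≈ 739.
Year 1982: gap = -1.7 × (6 - 4.7) = -2.21%, loss ≈ 9601 × 2.21/100 ≈ 212.
Total lost output = 307 + 539 + 592 + 739 + 212 = 2389 billion.

€2,389 billion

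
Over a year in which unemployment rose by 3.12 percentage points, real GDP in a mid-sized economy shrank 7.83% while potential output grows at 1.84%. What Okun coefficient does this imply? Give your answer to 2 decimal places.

Growth form: g_Y = g_Y* - β × Δu, so β = (g_Y* - g_Y)/Δu.
β = (1.84 + 7.83)/3.12 = 9.67/3.12 = 3.10.

β ≈ 3.10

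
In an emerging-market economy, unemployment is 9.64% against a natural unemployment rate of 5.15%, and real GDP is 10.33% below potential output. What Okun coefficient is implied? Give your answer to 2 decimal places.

β ≈ 2.30

Okun's law: output gap = -β × (u - u*).
-10.33 = -β × (9.64 - 5.15) = -β × 4.49, so β = 10.33/4.49 = 2.30.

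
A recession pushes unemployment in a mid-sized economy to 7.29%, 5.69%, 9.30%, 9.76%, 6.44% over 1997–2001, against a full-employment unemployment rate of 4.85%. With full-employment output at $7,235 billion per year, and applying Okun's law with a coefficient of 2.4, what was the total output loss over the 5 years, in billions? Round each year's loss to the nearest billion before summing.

$2,472 billion

Year 1997: gap = -2.4 × (7.29 - 4.85) = -5.856%, loss ≈ 7235 × 5.856/100 ≈ 424.
Year 1998: gap = -2.4 × (5.69 - 4.85) = -2.016%, loss ≈ 7235 × 2.016/100 ≈ 146.
Year 1999: gap = -2.4 × (9.3 - 4.85) = -10.68%, loss ≈ 7235 × 10.68/100 ≈ 773.
Year 2000: gap = -2.4 × (9.76 - 4.85) = -11.784%, loss ≈ 7235 × 11.784/100 ≈ 853.
Year 2001: gap = -2.4 × (6.44 - 4.85) = -3.816%, loss ≈ 7235 × 3.816/100 ≈ 276.
Total lost output = 424 + 146 + 773 + 853 + 276 = 2472 billion.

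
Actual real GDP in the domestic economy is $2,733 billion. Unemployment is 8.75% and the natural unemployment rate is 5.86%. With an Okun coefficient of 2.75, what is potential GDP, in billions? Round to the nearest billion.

Unemployment gap = 8.75 - 5.86 = 2.89 points, so output gap = -2.75 × 2.89 = -7.9475%.
Since Y = Y* × (1 + gap/100), Y* = 2733/0.920525 ≈ 2969 billion.

$2,969 billion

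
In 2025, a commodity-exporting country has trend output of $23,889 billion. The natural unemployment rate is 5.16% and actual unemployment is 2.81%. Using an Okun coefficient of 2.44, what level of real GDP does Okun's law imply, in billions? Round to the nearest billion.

Unemployment gap = 2.81 - 5.16 = -2.35 points, so the output gap is -2.44 × (-2.35) = 5.734%.
Actual GDP = 23889 × (1 + 5.734/100) = 23889 × 1.05734 ≈ 25259 billion.

$25,259 billion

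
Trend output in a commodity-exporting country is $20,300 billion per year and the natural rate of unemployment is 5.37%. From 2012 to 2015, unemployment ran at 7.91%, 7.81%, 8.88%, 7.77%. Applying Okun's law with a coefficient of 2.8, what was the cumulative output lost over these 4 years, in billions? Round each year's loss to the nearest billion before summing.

Year 2012: gap = -2.8 × (7.91 - 5.37) = -7.112%, loss ≈ 20300 × 7.112/100 ≈ 1444.
Year 2013: gap = -2.8 × (7.81 - 5.37) = -6.832%, loss ≈ 20300 × 6.832/100 ≈ 1387.
Year 2014: gap = -2.8 × (8.88 - 5.37) = -9.828%, loss ≈ 20300 × 9.828/100 ≈ 1995.
Year 2015: gap = -2.8 × (7.77 - 5.37) = -6.72%, loss ≈ 20300 × 6.72/100 ≈ 1364.
Total lost output = 1444 + 1387 + 1995 + 1364 = 6190 billion.

$6,190 billion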